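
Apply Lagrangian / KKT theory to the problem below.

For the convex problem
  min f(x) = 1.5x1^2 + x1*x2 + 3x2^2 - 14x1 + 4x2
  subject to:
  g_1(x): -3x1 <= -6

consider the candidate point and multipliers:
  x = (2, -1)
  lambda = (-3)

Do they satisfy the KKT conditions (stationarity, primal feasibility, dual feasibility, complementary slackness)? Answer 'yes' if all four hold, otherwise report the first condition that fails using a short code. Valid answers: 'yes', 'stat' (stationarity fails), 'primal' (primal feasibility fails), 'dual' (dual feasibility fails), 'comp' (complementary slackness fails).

Gradient of f: grad f(x) = Q x + c = (-9, 0)
Constraint values g_i(x) = a_i^T x - b_i:
  g_1((2, -1)) = 0
Stationarity residual: grad f(x) + sum_i lambda_i a_i = (0, 0)
  -> stationarity OK
Primal feasibility (all g_i <= 0): OK
Dual feasibility (all lambda_i >= 0): FAILS
Complementary slackness (lambda_i * g_i(x) = 0 for all i): OK

Verdict: the first failing condition is dual_feasibility -> dual.

dual


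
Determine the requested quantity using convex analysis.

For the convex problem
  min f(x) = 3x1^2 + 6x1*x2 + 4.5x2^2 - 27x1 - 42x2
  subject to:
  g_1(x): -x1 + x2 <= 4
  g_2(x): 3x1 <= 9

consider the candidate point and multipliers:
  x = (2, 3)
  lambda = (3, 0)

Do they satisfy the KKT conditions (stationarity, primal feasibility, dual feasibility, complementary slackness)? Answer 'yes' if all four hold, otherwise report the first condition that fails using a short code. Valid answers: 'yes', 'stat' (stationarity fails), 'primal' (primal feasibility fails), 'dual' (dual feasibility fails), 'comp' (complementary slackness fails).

Gradient of f: grad f(x) = Q x + c = (3, -3)
Constraint values g_i(x) = a_i^T x - b_i:
  g_1((2, 3)) = -3
  g_2((2, 3)) = -3
Stationarity residual: grad f(x) + sum_i lambda_i a_i = (0, 0)
  -> stationarity OK
Primal feasibility (all g_i <= 0): OK
Dual feasibility (all lambda_i >= 0): OK
Complementary slackness (lambda_i * g_i(x) = 0 for all i): FAILS

Verdict: the first failing condition is complementary_slackness -> comp.

comp


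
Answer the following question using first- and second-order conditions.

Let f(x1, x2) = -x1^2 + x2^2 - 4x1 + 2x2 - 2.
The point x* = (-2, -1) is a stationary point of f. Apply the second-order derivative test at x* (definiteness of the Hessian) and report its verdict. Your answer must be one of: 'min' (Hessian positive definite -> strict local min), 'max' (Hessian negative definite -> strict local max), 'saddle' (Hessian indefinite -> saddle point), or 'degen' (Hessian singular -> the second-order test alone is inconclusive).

Compute the Hessian H = grad^2 f:
  H = [[-2, 0], [0, 2]]
Verify stationarity: grad f(x*) = H x* + g = (0, 0).
Eigenvalues of H: -2, 2.
Eigenvalues have mixed signs, so H is indefinite -> x* is a saddle point.

saddle


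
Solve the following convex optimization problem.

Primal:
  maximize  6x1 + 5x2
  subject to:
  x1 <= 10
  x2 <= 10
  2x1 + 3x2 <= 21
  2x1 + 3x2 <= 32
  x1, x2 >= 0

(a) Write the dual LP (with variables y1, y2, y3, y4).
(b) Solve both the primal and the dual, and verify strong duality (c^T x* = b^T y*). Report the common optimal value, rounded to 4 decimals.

The standard primal-dual pair for 'max c^T x s.t. A x <= b, x >= 0' is:
  Dual:  min b^T y  s.t.  A^T y >= c,  y >= 0.

So the dual LP is:
  minimize  10y1 + 10y2 + 21y3 + 32y4
  subject to:
    y1 + 2y3 + 2y4 >= 6
    y2 + 3y3 + 3y4 >= 5
    y1, y2, y3, y4 >= 0

Solving the primal: x* = (10, 0.3333).
  primal value c^T x* = 61.6667.
Solving the dual: y* = (2.6667, 0, 1.6667, 0).
  dual value b^T y* = 61.6667.
Strong duality: c^T x* = b^T y*. Confirmed.

61.6667


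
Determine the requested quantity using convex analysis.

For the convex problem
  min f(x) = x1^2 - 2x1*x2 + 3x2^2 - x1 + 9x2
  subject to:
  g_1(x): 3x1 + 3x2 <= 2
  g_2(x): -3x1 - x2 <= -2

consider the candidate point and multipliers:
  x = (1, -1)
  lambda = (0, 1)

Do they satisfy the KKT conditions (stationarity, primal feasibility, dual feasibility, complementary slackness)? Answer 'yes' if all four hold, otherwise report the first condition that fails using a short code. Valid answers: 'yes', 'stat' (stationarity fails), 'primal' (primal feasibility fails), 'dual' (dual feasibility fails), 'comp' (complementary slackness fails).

Gradient of f: grad f(x) = Q x + c = (3, 1)
Constraint values g_i(x) = a_i^T x - b_i:
  g_1((1, -1)) = -2
  g_2((1, -1)) = 0
Stationarity residual: grad f(x) + sum_i lambda_i a_i = (0, 0)
  -> stationarity OK
Primal feasibility (all g_i <= 0): OK
Dual feasibility (all lambda_i >= 0): OK
Complementary slackness (lambda_i * g_i(x) = 0 for all i): OK

Verdict: yes, KKT holds.

yes


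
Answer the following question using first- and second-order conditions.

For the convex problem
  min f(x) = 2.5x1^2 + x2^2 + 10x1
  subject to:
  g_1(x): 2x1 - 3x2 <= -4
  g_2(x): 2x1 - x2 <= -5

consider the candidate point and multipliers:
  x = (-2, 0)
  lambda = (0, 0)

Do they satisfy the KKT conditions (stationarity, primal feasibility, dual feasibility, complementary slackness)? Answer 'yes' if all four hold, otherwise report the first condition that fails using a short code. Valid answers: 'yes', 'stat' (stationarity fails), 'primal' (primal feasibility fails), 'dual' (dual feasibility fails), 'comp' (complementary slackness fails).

Gradient of f: grad f(x) = Q x + c = (0, 0)
Constraint values g_i(x) = a_i^T x - b_i:
  g_1((-2, 0)) = 0
  g_2((-2, 0)) = 1
Stationarity residual: grad f(x) + sum_i lambda_i a_i = (0, 0)
  -> stationarity OK
Primal feasibility (all g_i <= 0): FAILS
Dual feasibility (all lambda_i >= 0): OK
Complementary slackness (lambda_i * g_i(x) = 0 for all i): OK

Verdict: the first failing condition is primal_feasibility -> primal.

primal


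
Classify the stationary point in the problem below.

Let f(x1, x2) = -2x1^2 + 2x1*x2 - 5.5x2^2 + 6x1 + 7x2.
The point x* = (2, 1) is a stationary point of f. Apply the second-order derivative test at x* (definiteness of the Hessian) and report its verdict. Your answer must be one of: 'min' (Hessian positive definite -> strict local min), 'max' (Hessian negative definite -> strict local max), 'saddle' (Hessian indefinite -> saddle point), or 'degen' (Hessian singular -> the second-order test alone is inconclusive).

Compute the Hessian H = grad^2 f:
  H = [[-4, 2], [2, -11]]
Verify stationarity: grad f(x*) = H x* + g = (0, 0).
Eigenvalues of H: -11.5311, -3.4689.
Both eigenvalues < 0, so H is negative definite -> x* is a strict local max.

max


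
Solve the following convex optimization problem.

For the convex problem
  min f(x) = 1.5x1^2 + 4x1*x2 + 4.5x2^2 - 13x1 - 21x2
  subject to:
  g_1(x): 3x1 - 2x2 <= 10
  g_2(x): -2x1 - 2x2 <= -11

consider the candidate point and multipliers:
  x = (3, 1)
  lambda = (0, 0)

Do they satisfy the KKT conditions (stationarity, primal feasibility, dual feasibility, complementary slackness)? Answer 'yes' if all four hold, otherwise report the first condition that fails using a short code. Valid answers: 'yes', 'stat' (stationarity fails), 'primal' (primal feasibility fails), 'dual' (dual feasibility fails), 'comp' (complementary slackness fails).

Gradient of f: grad f(x) = Q x + c = (0, 0)
Constraint values g_i(x) = a_i^T x - b_i:
  g_1((3, 1)) = -3
  g_2((3, 1)) = 3
Stationarity residual: grad f(x) + sum_i lambda_i a_i = (0, 0)
  -> stationarity OK
Primal feasibility (all g_i <= 0): FAILS
Dual feasibility (all lambda_i >= 0): OK
Complementary slackness (lambda_i * g_i(x) = 0 for all i): OK

Verdict: the first failing condition is primal_feasibility -> primal.

primal


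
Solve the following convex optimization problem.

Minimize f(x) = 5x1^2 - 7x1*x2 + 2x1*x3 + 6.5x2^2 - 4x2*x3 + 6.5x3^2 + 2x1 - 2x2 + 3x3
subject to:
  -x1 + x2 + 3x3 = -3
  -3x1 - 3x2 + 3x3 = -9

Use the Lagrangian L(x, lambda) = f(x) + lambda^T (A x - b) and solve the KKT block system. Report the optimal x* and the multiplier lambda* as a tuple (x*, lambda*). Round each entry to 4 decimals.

Form the Lagrangian:
  L(x, lambda) = (1/2) x^T Q x + c^T x + lambda^T (A x - b)
Stationarity (grad_x L = 0): Q x + c + A^T lambda = 0.
Primal feasibility: A x = b.

This gives the KKT block system:
  [ Q   A^T ] [ x     ]   [-c ]
  [ A    0  ] [ lambda ] = [ b ]

Solving the linear system:
  x*      = (1.2545, 0.8727, -0.8727)
  lambda* = (1.3182, 1.7909)
  f(x*)   = 9.1091

x* = (1.2545, 0.8727, -0.8727), lambda* = (1.3182, 1.7909)


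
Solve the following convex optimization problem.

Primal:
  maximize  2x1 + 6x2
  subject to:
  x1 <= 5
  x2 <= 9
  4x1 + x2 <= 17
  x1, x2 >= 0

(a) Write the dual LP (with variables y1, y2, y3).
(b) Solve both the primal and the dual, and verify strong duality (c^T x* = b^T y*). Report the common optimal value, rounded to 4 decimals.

The standard primal-dual pair for 'max c^T x s.t. A x <= b, x >= 0' is:
  Dual:  min b^T y  s.t.  A^T y >= c,  y >= 0.

So the dual LP is:
  minimize  5y1 + 9y2 + 17y3
  subject to:
    y1 + 4y3 >= 2
    y2 + y3 >= 6
    y1, y2, y3 >= 0

Solving the primal: x* = (2, 9).
  primal value c^T x* = 58.
Solving the dual: y* = (0, 5.5, 0.5).
  dual value b^T y* = 58.
Strong duality: c^T x* = b^T y*. Confirmed.

58


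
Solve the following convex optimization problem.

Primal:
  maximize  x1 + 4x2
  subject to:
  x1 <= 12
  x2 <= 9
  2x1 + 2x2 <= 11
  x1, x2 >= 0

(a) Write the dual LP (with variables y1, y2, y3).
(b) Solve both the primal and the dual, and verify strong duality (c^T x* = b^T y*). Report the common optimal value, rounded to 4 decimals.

The standard primal-dual pair for 'max c^T x s.t. A x <= b, x >= 0' is:
  Dual:  min b^T y  s.t.  A^T y >= c,  y >= 0.

So the dual LP is:
  minimize  12y1 + 9y2 + 11y3
  subject to:
    y1 + 2y3 >= 1
    y2 + 2y3 >= 4
    y1, y2, y3 >= 0

Solving the primal: x* = (0, 5.5).
  primal value c^T x* = 22.
Solving the dual: y* = (0, 0, 2).
  dual value b^T y* = 22.
Strong duality: c^T x* = b^T y*. Confirmed.

22


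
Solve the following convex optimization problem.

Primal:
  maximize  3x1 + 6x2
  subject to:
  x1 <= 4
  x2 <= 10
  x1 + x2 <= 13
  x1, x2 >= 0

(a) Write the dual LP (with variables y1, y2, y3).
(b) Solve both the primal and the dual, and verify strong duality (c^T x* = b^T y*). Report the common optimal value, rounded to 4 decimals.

The standard primal-dual pair for 'max c^T x s.t. A x <= b, x >= 0' is:
  Dual:  min b^T y  s.t.  A^T y >= c,  y >= 0.

So the dual LP is:
  minimize  4y1 + 10y2 + 13y3
  subject to:
    y1 + y3 >= 3
    y2 + y3 >= 6
    y1, y2, y3 >= 0

Solving the primal: x* = (3, 10).
  primal value c^T x* = 69.
Solving the dual: y* = (0, 3, 3).
  dual value b^T y* = 69.
Strong duality: c^T x* = b^T y*. Confirmed.

69


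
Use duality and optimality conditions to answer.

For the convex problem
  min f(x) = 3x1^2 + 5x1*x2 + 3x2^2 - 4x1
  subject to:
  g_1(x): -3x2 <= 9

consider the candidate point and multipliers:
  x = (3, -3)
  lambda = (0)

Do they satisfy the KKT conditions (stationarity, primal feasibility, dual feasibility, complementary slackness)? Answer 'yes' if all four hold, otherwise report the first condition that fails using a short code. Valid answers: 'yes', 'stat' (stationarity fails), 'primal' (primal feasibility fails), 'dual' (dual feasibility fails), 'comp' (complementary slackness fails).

Gradient of f: grad f(x) = Q x + c = (-1, -3)
Constraint values g_i(x) = a_i^T x - b_i:
  g_1((3, -3)) = 0
Stationarity residual: grad f(x) + sum_i lambda_i a_i = (-1, -3)
  -> stationarity FAILS
Primal feasibility (all g_i <= 0): OK
Dual feasibility (all lambda_i >= 0): OK
Complementary slackness (lambda_i * g_i(x) = 0 for all i): OK

Verdict: the first failing condition is stationarity -> stat.

stat


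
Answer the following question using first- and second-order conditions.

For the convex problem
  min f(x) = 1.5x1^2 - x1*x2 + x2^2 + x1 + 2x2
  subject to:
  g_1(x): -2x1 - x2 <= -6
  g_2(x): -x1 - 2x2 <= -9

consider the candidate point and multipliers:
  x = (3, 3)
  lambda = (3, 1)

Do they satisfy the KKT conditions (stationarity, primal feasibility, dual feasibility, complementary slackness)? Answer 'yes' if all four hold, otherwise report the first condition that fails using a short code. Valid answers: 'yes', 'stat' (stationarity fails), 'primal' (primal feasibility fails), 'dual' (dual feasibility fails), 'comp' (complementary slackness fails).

Gradient of f: grad f(x) = Q x + c = (7, 5)
Constraint values g_i(x) = a_i^T x - b_i:
  g_1((3, 3)) = -3
  g_2((3, 3)) = 0
Stationarity residual: grad f(x) + sum_i lambda_i a_i = (0, 0)
  -> stationarity OK
Primal feasibility (all g_i <= 0): OK
Dual feasibility (all lambda_i >= 0): OK
Complementary slackness (lambda_i * g_i(x) = 0 for all i): FAILS

Verdict: the first failing condition is complementary_slackness -> comp.

comp


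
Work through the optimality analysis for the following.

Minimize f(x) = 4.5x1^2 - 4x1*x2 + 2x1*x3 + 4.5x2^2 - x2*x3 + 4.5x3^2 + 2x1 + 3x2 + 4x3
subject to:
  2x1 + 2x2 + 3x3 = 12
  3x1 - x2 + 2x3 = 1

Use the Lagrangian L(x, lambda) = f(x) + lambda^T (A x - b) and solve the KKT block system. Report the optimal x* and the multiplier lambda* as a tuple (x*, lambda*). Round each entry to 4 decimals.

Form the Lagrangian:
  L(x, lambda) = (1/2) x^T Q x + c^T x + lambda^T (A x - b)
Stationarity (grad_x L = 0): Q x + c + A^T lambda = 0.
Primal feasibility: A x = b.

This gives the KKT block system:
  [ Q   A^T ] [ x     ]   [-c ]
  [ A    0  ] [ lambda ] = [ b ]

Solving the linear system:
  x*      = (0.4621, 3.3301, 1.4719)
  lambda* = (-10.5917, 8.467)
  f(x*)   = 67.7176

x* = (0.4621, 3.3301, 1.4719), lambda* = (-10.5917, 8.467)


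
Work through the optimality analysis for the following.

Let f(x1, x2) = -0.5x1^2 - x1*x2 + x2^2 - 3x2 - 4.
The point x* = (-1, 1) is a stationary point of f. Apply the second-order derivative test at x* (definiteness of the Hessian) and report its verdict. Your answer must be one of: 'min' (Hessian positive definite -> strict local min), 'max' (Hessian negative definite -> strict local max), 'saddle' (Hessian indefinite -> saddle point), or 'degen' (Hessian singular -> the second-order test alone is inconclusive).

Compute the Hessian H = grad^2 f:
  H = [[-1, -1], [-1, 2]]
Verify stationarity: grad f(x*) = H x* + g = (0, 0).
Eigenvalues of H: -1.3028, 2.3028.
Eigenvalues have mixed signs, so H is indefinite -> x* is a saddle point.

saddle


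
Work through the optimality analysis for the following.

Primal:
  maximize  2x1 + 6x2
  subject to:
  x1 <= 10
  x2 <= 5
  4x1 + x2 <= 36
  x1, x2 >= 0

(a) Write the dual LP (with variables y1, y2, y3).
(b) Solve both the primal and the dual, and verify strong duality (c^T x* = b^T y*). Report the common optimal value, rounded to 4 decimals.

The standard primal-dual pair for 'max c^T x s.t. A x <= b, x >= 0' is:
  Dual:  min b^T y  s.t.  A^T y >= c,  y >= 0.

So the dual LP is:
  minimize  10y1 + 5y2 + 36y3
  subject to:
    y1 + 4y3 >= 2
    y2 + y3 >= 6
    y1, y2, y3 >= 0

Solving the primal: x* = (7.75, 5).
  primal value c^T x* = 45.5.
Solving the dual: y* = (0, 5.5, 0.5).
  dual value b^T y* = 45.5.
Strong duality: c^T x* = b^T y*. Confirmed.

45.5


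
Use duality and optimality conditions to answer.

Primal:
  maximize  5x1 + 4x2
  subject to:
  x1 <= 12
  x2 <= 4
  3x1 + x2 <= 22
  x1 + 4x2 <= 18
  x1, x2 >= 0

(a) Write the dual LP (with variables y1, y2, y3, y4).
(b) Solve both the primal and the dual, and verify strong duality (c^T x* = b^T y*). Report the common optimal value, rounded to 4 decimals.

The standard primal-dual pair for 'max c^T x s.t. A x <= b, x >= 0' is:
  Dual:  min b^T y  s.t.  A^T y >= c,  y >= 0.

So the dual LP is:
  minimize  12y1 + 4y2 + 22y3 + 18y4
  subject to:
    y1 + 3y3 + y4 >= 5
    y2 + y3 + 4y4 >= 4
    y1, y2, y3, y4 >= 0

Solving the primal: x* = (6.3636, 2.9091).
  primal value c^T x* = 43.4545.
Solving the dual: y* = (0, 0, 1.4545, 0.6364).
  dual value b^T y* = 43.4545.
Strong duality: c^T x* = b^T y*. Confirmed.

43.4545


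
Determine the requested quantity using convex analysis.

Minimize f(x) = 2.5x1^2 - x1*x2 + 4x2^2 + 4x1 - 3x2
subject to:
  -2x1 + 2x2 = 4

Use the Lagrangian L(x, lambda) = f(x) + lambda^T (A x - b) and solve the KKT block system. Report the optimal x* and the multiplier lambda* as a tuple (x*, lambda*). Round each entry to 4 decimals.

Form the Lagrangian:
  L(x, lambda) = (1/2) x^T Q x + c^T x + lambda^T (A x - b)
Stationarity (grad_x L = 0): Q x + c + A^T lambda = 0.
Primal feasibility: A x = b.

This gives the KKT block system:
  [ Q   A^T ] [ x     ]   [-c ]
  [ A    0  ] [ lambda ] = [ b ]

Solving the linear system:
  x*      = (-1.3636, 0.6364)
  lambda* = (-1.7273)
  f(x*)   = -0.2273

x* = (-1.3636, 0.6364), lambda* = (-1.7273)


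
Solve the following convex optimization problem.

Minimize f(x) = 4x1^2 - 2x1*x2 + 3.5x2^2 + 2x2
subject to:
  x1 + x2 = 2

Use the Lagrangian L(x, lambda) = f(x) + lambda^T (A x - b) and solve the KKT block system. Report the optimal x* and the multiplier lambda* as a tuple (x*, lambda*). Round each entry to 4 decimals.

Form the Lagrangian:
  L(x, lambda) = (1/2) x^T Q x + c^T x + lambda^T (A x - b)
Stationarity (grad_x L = 0): Q x + c + A^T lambda = 0.
Primal feasibility: A x = b.

This gives the KKT block system:
  [ Q   A^T ] [ x     ]   [-c ]
  [ A    0  ] [ lambda ] = [ b ]

Solving the linear system:
  x*      = (1.0526, 0.9474)
  lambda* = (-6.5263)
  f(x*)   = 7.4737

x* = (1.0526, 0.9474), lambda* = (-6.5263)


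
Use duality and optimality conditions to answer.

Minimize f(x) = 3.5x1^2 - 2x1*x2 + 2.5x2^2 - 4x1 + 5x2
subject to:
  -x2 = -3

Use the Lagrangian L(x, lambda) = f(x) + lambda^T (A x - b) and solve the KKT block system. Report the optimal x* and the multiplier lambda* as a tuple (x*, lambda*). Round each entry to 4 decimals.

Form the Lagrangian:
  L(x, lambda) = (1/2) x^T Q x + c^T x + lambda^T (A x - b)
Stationarity (grad_x L = 0): Q x + c + A^T lambda = 0.
Primal feasibility: A x = b.

This gives the KKT block system:
  [ Q   A^T ] [ x     ]   [-c ]
  [ A    0  ] [ lambda ] = [ b ]

Solving the linear system:
  x*      = (1.4286, 3)
  lambda* = (17.1429)
  f(x*)   = 30.3571

x* = (1.4286, 3), lambda* = (17.1429)


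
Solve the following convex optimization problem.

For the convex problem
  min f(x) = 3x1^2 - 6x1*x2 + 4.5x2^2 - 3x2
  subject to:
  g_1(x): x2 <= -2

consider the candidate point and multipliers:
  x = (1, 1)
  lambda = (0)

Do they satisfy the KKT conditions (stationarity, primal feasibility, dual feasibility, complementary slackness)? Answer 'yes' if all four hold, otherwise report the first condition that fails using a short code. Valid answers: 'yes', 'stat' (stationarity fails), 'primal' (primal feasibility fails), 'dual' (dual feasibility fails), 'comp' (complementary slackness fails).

Gradient of f: grad f(x) = Q x + c = (0, 0)
Constraint values g_i(x) = a_i^T x - b_i:
  g_1((1, 1)) = 3
Stationarity residual: grad f(x) + sum_i lambda_i a_i = (0, 0)
  -> stationarity OK
Primal feasibility (all g_i <= 0): FAILS
Dual feasibility (all lambda_i >= 0): OK
Complementary slackness (lambda_i * g_i(x) = 0 for all i): OK

Verdict: the first failing condition is primal_feasibility -> primal.

primal


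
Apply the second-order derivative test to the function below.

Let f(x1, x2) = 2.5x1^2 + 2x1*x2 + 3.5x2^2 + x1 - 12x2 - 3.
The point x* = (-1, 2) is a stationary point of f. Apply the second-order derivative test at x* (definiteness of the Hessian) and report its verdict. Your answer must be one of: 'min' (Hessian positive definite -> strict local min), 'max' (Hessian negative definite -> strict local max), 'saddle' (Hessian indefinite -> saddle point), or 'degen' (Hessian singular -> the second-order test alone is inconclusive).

Compute the Hessian H = grad^2 f:
  H = [[5, 2], [2, 7]]
Verify stationarity: grad f(x*) = H x* + g = (0, 0).
Eigenvalues of H: 3.7639, 8.2361.
Both eigenvalues > 0, so H is positive definite -> x* is a strict local min.

min


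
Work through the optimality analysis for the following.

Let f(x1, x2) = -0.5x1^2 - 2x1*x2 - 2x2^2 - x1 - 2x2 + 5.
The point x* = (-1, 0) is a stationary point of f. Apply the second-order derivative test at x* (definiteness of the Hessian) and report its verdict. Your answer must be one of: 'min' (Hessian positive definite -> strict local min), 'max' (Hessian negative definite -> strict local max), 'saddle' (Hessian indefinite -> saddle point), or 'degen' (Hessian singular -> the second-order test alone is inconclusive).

Compute the Hessian H = grad^2 f:
  H = [[-1, -2], [-2, -4]]
Verify stationarity: grad f(x*) = H x* + g = (0, 0).
Eigenvalues of H: -5, 0.
H has a zero eigenvalue (singular; negative semidefinite but not definite), so H is neither positive definite, negative definite, nor indefinite. The second-order test alone is inconclusive -> degen.
(Indeed, f is constant along the null direction of H through x*, so x* is not a strict local extremum.)

degen


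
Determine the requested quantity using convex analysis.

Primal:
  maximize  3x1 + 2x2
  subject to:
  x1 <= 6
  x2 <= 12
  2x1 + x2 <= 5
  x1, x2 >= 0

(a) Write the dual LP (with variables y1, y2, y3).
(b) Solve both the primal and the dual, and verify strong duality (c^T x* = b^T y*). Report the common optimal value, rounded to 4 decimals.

The standard primal-dual pair for 'max c^T x s.t. A x <= b, x >= 0' is:
  Dual:  min b^T y  s.t.  A^T y >= c,  y >= 0.

So the dual LP is:
  minimize  6y1 + 12y2 + 5y3
  subject to:
    y1 + 2y3 >= 3
    y2 + y3 >= 2
    y1, y2, y3 >= 0

Solving the primal: x* = (0, 5).
  primal value c^T x* = 10.
Solving the dual: y* = (0, 0, 2).
  dual value b^T y* = 10.
Strong duality: c^T x* = b^T y*. Confirmed.

10


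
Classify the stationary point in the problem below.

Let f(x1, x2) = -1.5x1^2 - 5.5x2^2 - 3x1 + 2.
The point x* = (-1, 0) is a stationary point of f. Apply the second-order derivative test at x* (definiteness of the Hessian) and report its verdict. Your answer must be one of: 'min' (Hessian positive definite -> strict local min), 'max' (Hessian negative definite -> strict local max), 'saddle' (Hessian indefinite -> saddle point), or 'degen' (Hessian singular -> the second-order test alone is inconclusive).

Compute the Hessian H = grad^2 f:
  H = [[-3, 0], [0, -11]]
Verify stationarity: grad f(x*) = H x* + g = (0, 0).
Eigenvalues of H: -11, -3.
Both eigenvalues < 0, so H is negative definite -> x* is a strict local max.

max


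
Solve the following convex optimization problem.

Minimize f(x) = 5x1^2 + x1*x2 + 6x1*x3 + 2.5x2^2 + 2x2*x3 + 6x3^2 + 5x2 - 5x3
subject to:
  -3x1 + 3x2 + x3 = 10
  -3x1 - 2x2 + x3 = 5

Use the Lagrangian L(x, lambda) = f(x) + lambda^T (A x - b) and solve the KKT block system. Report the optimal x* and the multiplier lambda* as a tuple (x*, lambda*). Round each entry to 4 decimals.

Form the Lagrangian:
  L(x, lambda) = (1/2) x^T Q x + c^T x + lambda^T (A x - b)
Stationarity (grad_x L = 0): Q x + c + A^T lambda = 0.
Primal feasibility: A x = b.

This gives the KKT block system:
  [ Q   A^T ] [ x     ]   [-c ]
  [ A    0  ] [ lambda ] = [ b ]

Solving the linear system:
  x*      = (-1.8571, 1, 1.4286)
  lambda* = (-3.4, 0.4)
  f(x*)   = 14.9286

x* = (-1.8571, 1, 1.4286), lambda* = (-3.4, 0.4)


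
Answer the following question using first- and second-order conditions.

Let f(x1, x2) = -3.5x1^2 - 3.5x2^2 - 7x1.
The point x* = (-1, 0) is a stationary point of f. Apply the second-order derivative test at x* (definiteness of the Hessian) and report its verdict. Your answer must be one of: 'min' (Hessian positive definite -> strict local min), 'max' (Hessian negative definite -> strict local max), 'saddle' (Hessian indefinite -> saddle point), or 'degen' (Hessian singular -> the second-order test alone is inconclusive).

Compute the Hessian H = grad^2 f:
  H = [[-7, 0], [0, -7]]
Verify stationarity: grad f(x*) = H x* + g = (0, 0).
Eigenvalues of H: -7, -7.
Both eigenvalues < 0, so H is negative definite -> x* is a strict local max.

max


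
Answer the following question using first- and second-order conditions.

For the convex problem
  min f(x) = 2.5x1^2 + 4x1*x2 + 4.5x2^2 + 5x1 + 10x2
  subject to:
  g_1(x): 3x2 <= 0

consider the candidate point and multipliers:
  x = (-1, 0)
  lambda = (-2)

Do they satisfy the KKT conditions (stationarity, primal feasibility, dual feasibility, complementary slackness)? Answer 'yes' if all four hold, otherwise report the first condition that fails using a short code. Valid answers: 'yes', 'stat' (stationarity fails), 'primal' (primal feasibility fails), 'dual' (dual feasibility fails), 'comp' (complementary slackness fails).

Gradient of f: grad f(x) = Q x + c = (0, 6)
Constraint values g_i(x) = a_i^T x - b_i:
  g_1((-1, 0)) = 0
Stationarity residual: grad f(x) + sum_i lambda_i a_i = (0, 0)
  -> stationarity OK
Primal feasibility (all g_i <= 0): OK
Dual feasibility (all lambda_i >= 0): FAILS
Complementary slackness (lambda_i * g_i(x) = 0 for all i): OK

Verdict: the first failing condition is dual_feasibility -> dual.

dual


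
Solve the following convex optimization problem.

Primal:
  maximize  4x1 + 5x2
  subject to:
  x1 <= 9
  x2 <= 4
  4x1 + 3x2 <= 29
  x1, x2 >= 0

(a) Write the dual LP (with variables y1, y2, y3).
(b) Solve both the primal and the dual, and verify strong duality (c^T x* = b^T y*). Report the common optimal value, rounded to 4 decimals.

The standard primal-dual pair for 'max c^T x s.t. A x <= b, x >= 0' is:
  Dual:  min b^T y  s.t.  A^T y >= c,  y >= 0.

So the dual LP is:
  minimize  9y1 + 4y2 + 29y3
  subject to:
    y1 + 4y3 >= 4
    y2 + 3y3 >= 5
    y1, y2, y3 >= 0

Solving the primal: x* = (4.25, 4).
  primal value c^T x* = 37.
Solving the dual: y* = (0, 2, 1).
  dual value b^T y* = 37.
Strong duality: c^T x* = b^T y*. Confirmed.

37


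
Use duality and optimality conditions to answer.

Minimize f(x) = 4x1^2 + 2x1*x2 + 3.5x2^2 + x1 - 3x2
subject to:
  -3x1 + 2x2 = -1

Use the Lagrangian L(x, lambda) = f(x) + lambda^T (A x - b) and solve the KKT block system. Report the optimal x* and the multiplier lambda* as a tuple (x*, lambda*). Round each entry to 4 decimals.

Form the Lagrangian:
  L(x, lambda) = (1/2) x^T Q x + c^T x + lambda^T (A x - b)
Stationarity (grad_x L = 0): Q x + c + A^T lambda = 0.
Primal feasibility: A x = b.

This gives the KKT block system:
  [ Q   A^T ] [ x     ]   [-c ]
  [ A    0  ] [ lambda ] = [ b ]

Solving the linear system:
  x*      = (0.3277, -0.0084)
  lambda* = (1.2017)
  f(x*)   = 0.7773

x* = (0.3277, -0.0084), lambda* = (1.2017)


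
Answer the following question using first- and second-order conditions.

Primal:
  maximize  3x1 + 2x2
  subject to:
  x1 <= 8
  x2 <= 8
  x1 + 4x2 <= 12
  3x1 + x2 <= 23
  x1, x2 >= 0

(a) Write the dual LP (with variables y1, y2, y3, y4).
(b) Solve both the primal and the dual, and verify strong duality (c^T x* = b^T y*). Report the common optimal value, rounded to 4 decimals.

The standard primal-dual pair for 'max c^T x s.t. A x <= b, x >= 0' is:
  Dual:  min b^T y  s.t.  A^T y >= c,  y >= 0.

So the dual LP is:
  minimize  8y1 + 8y2 + 12y3 + 23y4
  subject to:
    y1 + y3 + 3y4 >= 3
    y2 + 4y3 + y4 >= 2
    y1, y2, y3, y4 >= 0

Solving the primal: x* = (7.2727, 1.1818).
  primal value c^T x* = 24.1818.
Solving the dual: y* = (0, 0, 0.2727, 0.9091).
  dual value b^T y* = 24.1818.
Strong duality: c^T x* = b^T y*. Confirmed.

24.1818


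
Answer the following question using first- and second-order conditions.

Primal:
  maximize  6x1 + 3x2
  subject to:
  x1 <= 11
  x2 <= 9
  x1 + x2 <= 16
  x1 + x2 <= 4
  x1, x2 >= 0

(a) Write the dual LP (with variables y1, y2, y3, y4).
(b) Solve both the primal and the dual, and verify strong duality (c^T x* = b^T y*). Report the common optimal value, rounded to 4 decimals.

The standard primal-dual pair for 'max c^T x s.t. A x <= b, x >= 0' is:
  Dual:  min b^T y  s.t.  A^T y >= c,  y >= 0.

So the dual LP is:
  minimize  11y1 + 9y2 + 16y3 + 4y4
  subject to:
    y1 + y3 + y4 >= 6
    y2 + y3 + y4 >= 3
    y1, y2, y3, y4 >= 0

Solving the primal: x* = (4, 0).
  primal value c^T x* = 24.
Solving the dual: y* = (0, 0, 0, 6).
  dual value b^T y* = 24.
Strong duality: c^T x* = b^T y*. Confirmed.

24


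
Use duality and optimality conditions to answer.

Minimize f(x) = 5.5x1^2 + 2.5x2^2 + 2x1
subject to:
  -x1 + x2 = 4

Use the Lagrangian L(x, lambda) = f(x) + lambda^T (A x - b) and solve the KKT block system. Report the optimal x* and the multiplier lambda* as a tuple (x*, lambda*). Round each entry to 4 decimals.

Form the Lagrangian:
  L(x, lambda) = (1/2) x^T Q x + c^T x + lambda^T (A x - b)
Stationarity (grad_x L = 0): Q x + c + A^T lambda = 0.
Primal feasibility: A x = b.

This gives the KKT block system:
  [ Q   A^T ] [ x     ]   [-c ]
  [ A    0  ] [ lambda ] = [ b ]

Solving the linear system:
  x*      = (-1.375, 2.625)
  lambda* = (-13.125)
  f(x*)   = 24.875

x* = (-1.375, 2.625), lambda* = (-13.125)


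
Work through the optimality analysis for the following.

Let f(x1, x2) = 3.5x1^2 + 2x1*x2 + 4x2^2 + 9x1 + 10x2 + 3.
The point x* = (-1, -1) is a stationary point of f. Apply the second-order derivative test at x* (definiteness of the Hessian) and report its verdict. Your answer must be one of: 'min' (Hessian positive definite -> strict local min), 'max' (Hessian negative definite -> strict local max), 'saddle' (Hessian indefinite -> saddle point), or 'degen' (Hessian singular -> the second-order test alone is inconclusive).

Compute the Hessian H = grad^2 f:
  H = [[7, 2], [2, 8]]
Verify stationarity: grad f(x*) = H x* + g = (0, 0).
Eigenvalues of H: 5.4384, 9.5616.
Both eigenvalues > 0, so H is positive definite -> x* is a strict local min.

min


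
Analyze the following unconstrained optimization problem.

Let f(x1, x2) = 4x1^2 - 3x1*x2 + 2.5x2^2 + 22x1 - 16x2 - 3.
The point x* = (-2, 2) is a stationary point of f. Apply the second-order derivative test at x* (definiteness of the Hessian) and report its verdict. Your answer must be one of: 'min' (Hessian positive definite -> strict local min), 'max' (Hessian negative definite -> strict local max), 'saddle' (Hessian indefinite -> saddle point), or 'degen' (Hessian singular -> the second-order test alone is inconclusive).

Compute the Hessian H = grad^2 f:
  H = [[8, -3], [-3, 5]]
Verify stationarity: grad f(x*) = H x* + g = (0, 0).
Eigenvalues of H: 3.1459, 9.8541.
Both eigenvalues > 0, so H is positive definite -> x* is a strict local min.

min


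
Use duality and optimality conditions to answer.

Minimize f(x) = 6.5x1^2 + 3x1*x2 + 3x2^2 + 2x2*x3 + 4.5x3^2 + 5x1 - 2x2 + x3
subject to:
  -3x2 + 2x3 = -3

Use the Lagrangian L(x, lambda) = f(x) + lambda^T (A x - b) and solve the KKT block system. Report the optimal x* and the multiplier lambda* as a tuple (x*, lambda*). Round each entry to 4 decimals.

Form the Lagrangian:
  L(x, lambda) = (1/2) x^T Q x + c^T x + lambda^T (A x - b)
Stationarity (grad_x L = 0): Q x + c + A^T lambda = 0.
Primal feasibility: A x = b.

This gives the KKT block system:
  [ Q   A^T ] [ x     ]   [-c ]
  [ A    0  ] [ lambda ] = [ b ]

Solving the linear system:
  x*      = (-0.5667, 0.7892, -0.3163)
  lambda* = (0.1341)
  f(x*)   = -2.163

x* = (-0.5667, 0.7892, -0.3163), lambda* = (0.1341)


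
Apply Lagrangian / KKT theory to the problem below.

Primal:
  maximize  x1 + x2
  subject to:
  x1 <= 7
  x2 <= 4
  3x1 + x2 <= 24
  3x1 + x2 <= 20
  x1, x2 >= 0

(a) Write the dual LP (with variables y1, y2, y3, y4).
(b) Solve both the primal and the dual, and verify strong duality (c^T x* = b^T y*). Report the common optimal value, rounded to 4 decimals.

The standard primal-dual pair for 'max c^T x s.t. A x <= b, x >= 0' is:
  Dual:  min b^T y  s.t.  A^T y >= c,  y >= 0.

So the dual LP is:
  minimize  7y1 + 4y2 + 24y3 + 20y4
  subject to:
    y1 + 3y3 + 3y4 >= 1
    y2 + y3 + y4 >= 1
    y1, y2, y3, y4 >= 0

Solving the primal: x* = (5.3333, 4).
  primal value c^T x* = 9.3333.
Solving the dual: y* = (0, 0.6667, 0, 0.3333).
  dual value b^T y* = 9.3333.
Strong duality: c^T x* = b^T y*. Confirmed.

9.3333


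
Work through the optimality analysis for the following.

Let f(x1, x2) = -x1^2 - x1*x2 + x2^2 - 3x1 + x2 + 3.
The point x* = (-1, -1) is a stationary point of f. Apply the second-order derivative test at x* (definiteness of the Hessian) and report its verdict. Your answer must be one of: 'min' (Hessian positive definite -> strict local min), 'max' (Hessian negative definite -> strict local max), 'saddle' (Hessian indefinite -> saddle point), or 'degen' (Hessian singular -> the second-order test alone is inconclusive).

Compute the Hessian H = grad^2 f:
  H = [[-2, -1], [-1, 2]]
Verify stationarity: grad f(x*) = H x* + g = (0, 0).
Eigenvalues of H: -2.2361, 2.2361.
Eigenvalues have mixed signs, so H is indefinite -> x* is a saddle point.

saddle


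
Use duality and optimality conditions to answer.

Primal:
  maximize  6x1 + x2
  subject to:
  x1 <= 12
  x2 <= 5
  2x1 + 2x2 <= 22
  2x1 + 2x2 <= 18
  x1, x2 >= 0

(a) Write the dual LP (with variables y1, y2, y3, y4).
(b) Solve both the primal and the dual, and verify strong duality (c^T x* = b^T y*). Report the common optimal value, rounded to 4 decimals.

The standard primal-dual pair for 'max c^T x s.t. A x <= b, x >= 0' is:
  Dual:  min b^T y  s.t.  A^T y >= c,  y >= 0.

So the dual LP is:
  minimize  12y1 + 5y2 + 22y3 + 18y4
  subject to:
    y1 + 2y3 + 2y4 >= 6
    y2 + 2y3 + 2y4 >= 1
    y1, y2, y3, y4 >= 0

Solving the primal: x* = (9, 0).
  primal value c^T x* = 54.
Solving the dual: y* = (0, 0, 0, 3).
  dual value b^T y* = 54.
Strong duality: c^T x* = b^T y*. Confirmed.

54


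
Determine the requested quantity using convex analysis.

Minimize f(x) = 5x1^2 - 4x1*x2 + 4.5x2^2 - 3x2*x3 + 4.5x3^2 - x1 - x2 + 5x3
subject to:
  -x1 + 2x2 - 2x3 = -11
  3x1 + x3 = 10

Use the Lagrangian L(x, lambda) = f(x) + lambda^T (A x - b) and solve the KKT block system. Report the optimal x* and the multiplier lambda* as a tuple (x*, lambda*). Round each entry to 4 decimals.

Form the Lagrangian:
  L(x, lambda) = (1/2) x^T Q x + c^T x + lambda^T (A x - b)
Stationarity (grad_x L = 0): Q x + c + A^T lambda = 0.
Primal feasibility: A x = b.

This gives the KKT block system:
  [ Q   A^T ] [ x     ]   [-c ]
  [ A    0  ] [ lambda ] = [ b ]

Solving the linear system:
  x*      = (2.3497, -1.3742, 2.9509)
  lambda* = (15.8098, -4.0613)
  f(x*)   = 114.1503

x* = (2.3497, -1.3742, 2.9509), lambda* = (15.8098, -4.0613)


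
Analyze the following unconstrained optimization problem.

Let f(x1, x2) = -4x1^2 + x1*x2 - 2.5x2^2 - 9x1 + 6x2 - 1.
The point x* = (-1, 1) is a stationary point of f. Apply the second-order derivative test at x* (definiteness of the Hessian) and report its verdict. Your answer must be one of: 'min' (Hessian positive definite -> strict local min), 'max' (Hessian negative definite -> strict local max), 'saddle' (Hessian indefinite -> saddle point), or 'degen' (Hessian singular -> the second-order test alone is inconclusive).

Compute the Hessian H = grad^2 f:
  H = [[-8, 1], [1, -5]]
Verify stationarity: grad f(x*) = H x* + g = (0, 0).
Eigenvalues of H: -8.3028, -4.6972.
Both eigenvalues < 0, so H is negative definite -> x* is a strict local max.

max


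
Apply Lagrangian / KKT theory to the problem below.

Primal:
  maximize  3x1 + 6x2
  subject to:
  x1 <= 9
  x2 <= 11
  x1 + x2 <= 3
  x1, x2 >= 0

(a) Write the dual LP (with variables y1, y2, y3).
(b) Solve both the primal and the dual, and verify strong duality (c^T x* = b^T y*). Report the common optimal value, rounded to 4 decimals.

The standard primal-dual pair for 'max c^T x s.t. A x <= b, x >= 0' is:
  Dual:  min b^T y  s.t.  A^T y >= c,  y >= 0.

So the dual LP is:
  minimize  9y1 + 11y2 + 3y3
  subject to:
    y1 + y3 >= 3
    y2 + y3 >= 6
    y1, y2, y3 >= 0

Solving the primal: x* = (0, 3).
  primal value c^T x* = 18.
Solving the dual: y* = (0, 0, 6).
  dual value b^T y* = 18.
Strong duality: c^T x* = b^T y*. Confirmed.

18


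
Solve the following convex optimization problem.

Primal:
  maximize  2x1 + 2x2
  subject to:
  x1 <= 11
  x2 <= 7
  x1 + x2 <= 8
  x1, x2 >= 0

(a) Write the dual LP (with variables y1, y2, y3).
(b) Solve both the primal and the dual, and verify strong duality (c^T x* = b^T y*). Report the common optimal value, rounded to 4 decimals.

The standard primal-dual pair for 'max c^T x s.t. A x <= b, x >= 0' is:
  Dual:  min b^T y  s.t.  A^T y >= c,  y >= 0.

So the dual LP is:
  minimize  11y1 + 7y2 + 8y3
  subject to:
    y1 + y3 >= 2
    y2 + y3 >= 2
    y1, y2, y3 >= 0

Solving the primal: x* = (8, 0).
  primal value c^T x* = 16.
Solving the dual: y* = (0, 0, 2).
  dual value b^T y* = 16.
Strong duality: c^T x* = b^T y*. Confirmed.

16


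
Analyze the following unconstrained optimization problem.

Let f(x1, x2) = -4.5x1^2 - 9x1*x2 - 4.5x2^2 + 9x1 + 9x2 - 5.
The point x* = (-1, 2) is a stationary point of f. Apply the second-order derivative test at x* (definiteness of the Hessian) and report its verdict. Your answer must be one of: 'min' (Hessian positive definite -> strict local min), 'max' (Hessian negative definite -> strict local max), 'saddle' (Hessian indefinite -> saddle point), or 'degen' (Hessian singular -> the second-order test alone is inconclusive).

Compute the Hessian H = grad^2 f:
  H = [[-9, -9], [-9, -9]]
Verify stationarity: grad f(x*) = H x* + g = (0, 0).
Eigenvalues of H: -18, 0.
H has a zero eigenvalue (singular; negative semidefinite but not definite), so H is neither positive definite, negative definite, nor indefinite. The second-order test alone is inconclusive -> degen.
(Indeed, f is constant along the null direction of H through x*, so x* is not a strict local extremum.)

degen


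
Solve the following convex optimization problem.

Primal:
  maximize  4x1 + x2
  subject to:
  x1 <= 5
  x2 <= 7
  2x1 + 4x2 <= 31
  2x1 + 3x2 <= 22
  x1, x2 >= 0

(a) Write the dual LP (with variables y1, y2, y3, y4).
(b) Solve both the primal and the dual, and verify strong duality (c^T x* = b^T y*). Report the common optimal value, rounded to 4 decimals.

The standard primal-dual pair for 'max c^T x s.t. A x <= b, x >= 0' is:
  Dual:  min b^T y  s.t.  A^T y >= c,  y >= 0.

So the dual LP is:
  minimize  5y1 + 7y2 + 31y3 + 22y4
  subject to:
    y1 + 2y3 + 2y4 >= 4
    y2 + 4y3 + 3y4 >= 1
    y1, y2, y3, y4 >= 0

Solving the primal: x* = (5, 4).
  primal value c^T x* = 24.
Solving the dual: y* = (3.3333, 0, 0, 0.3333).
  dual value b^T y* = 24.
Strong duality: c^T x* = b^T y*. Confirmed.

24


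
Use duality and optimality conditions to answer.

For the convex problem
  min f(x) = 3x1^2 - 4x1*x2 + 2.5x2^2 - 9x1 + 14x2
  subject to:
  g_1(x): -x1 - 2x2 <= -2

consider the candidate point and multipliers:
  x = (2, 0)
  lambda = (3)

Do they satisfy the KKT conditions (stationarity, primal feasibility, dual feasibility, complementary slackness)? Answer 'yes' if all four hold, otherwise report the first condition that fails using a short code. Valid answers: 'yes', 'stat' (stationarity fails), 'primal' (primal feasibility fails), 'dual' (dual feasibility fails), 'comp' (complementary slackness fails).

Gradient of f: grad f(x) = Q x + c = (3, 6)
Constraint values g_i(x) = a_i^T x - b_i:
  g_1((2, 0)) = 0
Stationarity residual: grad f(x) + sum_i lambda_i a_i = (0, 0)
  -> stationarity OK
Primal feasibility (all g_i <= 0): OK
Dual feasibility (all lambda_i >= 0): OK
Complementary slackness (lambda_i * g_i(x) = 0 for all i): OK

Verdict: yes, KKT holds.

yes


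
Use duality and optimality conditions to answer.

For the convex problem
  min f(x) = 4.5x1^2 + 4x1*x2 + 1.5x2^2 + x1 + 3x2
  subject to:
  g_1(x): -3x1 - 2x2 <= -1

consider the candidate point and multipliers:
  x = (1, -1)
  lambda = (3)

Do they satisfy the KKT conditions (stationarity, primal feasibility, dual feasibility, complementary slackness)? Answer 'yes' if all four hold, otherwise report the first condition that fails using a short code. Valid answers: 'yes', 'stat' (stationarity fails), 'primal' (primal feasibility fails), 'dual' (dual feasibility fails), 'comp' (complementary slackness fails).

Gradient of f: grad f(x) = Q x + c = (6, 4)
Constraint values g_i(x) = a_i^T x - b_i:
  g_1((1, -1)) = 0
Stationarity residual: grad f(x) + sum_i lambda_i a_i = (-3, -2)
  -> stationarity FAILS
Primal feasibility (all g_i <= 0): OK
Dual feasibility (all lambda_i >= 0): OK
Complementary slackness (lambda_i * g_i(x) = 0 for all i): OK

Verdict: the first failing condition is stationarity -> stat.

stat
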